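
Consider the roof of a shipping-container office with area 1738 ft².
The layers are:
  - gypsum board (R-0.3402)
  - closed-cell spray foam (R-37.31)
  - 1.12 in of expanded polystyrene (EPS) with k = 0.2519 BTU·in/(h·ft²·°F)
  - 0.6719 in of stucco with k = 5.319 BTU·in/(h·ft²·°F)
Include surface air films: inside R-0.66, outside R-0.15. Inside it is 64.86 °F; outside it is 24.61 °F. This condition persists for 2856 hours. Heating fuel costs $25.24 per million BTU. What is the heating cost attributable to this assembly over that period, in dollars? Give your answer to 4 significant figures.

1.12/0.2519 = 4.4462
0.6719/5.319 = 0.12632
R_total = 0.66 + 0.3402 + 37.31 + 4.4462 + 0.12632 + 0.15 = 43.033 ft²·°F·h/BTU
Q = 1738 × (64.86 − 24.61) / 43.033 = 1625.6 BTU/h
E = 1625.6 × 2856 = 4642700 BTU
Cost = 4642700/10⁶ × 25.24 = $117.18

117.2 dollars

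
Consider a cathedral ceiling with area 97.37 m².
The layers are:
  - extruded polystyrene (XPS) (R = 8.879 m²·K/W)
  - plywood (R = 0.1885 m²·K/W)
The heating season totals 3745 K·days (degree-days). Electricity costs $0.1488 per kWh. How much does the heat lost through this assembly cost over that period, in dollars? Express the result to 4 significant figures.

R_total = 8.879 + 0.1885 = 9.0675 m²·K/W
E = A × HDD × 24 / R / 1000 = 97.37 × 3745 × 24 / 9.0675 / 1000 = 965.16 kWh
Cost = 965.16 × 0.1488 = $143.62

143.6 dollars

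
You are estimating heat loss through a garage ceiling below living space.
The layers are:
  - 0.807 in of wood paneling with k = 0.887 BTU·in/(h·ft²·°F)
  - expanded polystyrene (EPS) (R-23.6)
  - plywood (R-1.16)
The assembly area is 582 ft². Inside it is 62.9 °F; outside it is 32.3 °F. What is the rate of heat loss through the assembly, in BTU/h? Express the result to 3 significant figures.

0.807/0.887 = 0.9098
R_total = 0.9098 + 23.6 + 1.16 = 25.67 ft²·°F·h/BTU
Q = A·ΔT/R = 582 × (62.9 − 32.3) / 25.67 = 693.8 BTU/h

694 BTU/h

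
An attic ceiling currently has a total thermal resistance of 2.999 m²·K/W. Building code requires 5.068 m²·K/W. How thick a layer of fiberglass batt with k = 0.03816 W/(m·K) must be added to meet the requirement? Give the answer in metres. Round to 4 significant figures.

0.07895 m

ΔR = 5.068 − 2.999 = 2.069 m²·K/W
L = ΔR × k = 2.069 × 0.03816 = 0.078953 m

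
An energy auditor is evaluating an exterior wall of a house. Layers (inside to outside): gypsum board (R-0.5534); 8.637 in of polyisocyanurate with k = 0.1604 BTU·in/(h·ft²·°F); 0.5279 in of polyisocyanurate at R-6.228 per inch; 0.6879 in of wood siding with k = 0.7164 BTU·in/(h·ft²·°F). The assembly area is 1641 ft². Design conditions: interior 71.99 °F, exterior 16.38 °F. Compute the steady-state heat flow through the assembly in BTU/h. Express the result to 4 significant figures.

8.637/0.1604 = 53.847
0.5279 × 6.228 = 3.2878
0.6879/0.7164 = 0.96022
R_total = 0.5534 + 53.847 + 3.2878 + 0.96022 = 58.648 ft²·°F·h/BTU
Q = A·ΔT/R = 1641 × (71.99 − 16.38) / 58.648 = 1556 BTU/h

1556 BTU/h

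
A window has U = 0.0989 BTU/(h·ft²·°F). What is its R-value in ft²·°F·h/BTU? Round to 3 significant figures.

10.1 ft²·°F·h/BTU

R = 1/U = 1/0.0989 = 10.11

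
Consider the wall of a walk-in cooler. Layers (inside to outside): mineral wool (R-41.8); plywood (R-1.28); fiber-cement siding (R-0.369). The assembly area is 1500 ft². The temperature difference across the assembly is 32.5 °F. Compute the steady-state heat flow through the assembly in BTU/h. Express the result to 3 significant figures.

1120 BTU/h

R_total = 41.8 + 1.28 + 0.369 = 43.45 ft²·°F·h/BTU
Q = A·ΔT/R = 1500 × 32.5 / 43.45 = 1122 BTU/h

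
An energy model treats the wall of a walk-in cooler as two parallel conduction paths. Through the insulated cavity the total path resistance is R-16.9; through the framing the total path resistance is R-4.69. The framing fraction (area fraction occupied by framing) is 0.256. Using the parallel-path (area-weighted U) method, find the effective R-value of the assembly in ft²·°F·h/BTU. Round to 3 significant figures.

10.1 ft²·°F·h/BTU

U_eff = 0.744/16.9 + 0.256/4.69 = 0.04402 + 0.05458 = 0.09861
R_eff = 1/U_eff = 10.14 ft²·°F·h/BTU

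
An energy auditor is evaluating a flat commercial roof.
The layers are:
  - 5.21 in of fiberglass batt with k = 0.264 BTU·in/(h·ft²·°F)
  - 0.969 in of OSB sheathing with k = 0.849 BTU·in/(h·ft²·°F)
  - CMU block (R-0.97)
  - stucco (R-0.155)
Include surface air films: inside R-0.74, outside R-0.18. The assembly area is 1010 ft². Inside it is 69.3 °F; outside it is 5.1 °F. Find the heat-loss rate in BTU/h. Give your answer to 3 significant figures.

5.21/0.264 = 19.73
0.969/0.849 = 1.141
R_total = 0.74 + 19.73 + 1.141 + 0.97 + 0.155 + 0.18 = 22.92 ft²·°F·h/BTU
Q = A·ΔT/R = 1010 × (69.3 − 5.1) / 22.92 = 2829 BTU/h

2830 BTU/h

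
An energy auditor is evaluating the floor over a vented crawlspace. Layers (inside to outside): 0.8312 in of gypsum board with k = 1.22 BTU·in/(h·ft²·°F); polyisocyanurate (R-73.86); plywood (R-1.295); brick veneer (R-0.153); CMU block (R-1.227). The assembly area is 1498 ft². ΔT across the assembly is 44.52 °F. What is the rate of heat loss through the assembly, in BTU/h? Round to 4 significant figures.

863.7 BTU/h

0.8312/1.22 = 0.68131
R_total = 0.68131 + 73.86 + 1.295 + 0.153 + 1.227 = 77.216 ft²·°F·h/BTU
Q = A·ΔT/R = 1498 × 44.52 / 77.216 = 863.69 BTU/h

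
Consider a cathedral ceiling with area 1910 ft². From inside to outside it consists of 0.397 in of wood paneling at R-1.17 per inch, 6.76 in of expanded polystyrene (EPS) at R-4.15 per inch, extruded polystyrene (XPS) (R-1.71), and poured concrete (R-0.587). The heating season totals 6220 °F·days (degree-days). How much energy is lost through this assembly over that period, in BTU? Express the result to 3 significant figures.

9250000 BTU

0.397 × 1.17 = 0.4645
6.76 × 4.15 = 28.05
R_total = 0.4645 + 28.05 + 1.71 + 0.587 = 30.82 ft²·°F·h/BTU
E = A × HDD × 24 / R = 1910 × 6220 × 24 / 30.82 = 9253000 BTU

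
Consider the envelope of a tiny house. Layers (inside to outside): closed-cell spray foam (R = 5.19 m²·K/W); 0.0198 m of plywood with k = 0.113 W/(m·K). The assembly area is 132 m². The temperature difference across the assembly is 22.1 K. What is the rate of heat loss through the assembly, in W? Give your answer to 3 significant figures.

544 W

0.0198/0.113 = 0.1752
R_total = 5.19 + 0.1752 = 5.365 m²·K/W
Q = A·ΔT/R = 132 × 22.1 / 5.365 = 543.7 W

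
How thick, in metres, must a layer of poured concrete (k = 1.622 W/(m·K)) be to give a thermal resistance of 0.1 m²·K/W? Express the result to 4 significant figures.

L = R·k = 0.1 × 1.622 = 0.1622 m

0.1622 m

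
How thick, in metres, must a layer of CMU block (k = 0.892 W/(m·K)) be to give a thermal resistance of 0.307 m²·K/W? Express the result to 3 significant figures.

L = R·k = 0.307 × 0.892 = 0.2738 m

0.274 m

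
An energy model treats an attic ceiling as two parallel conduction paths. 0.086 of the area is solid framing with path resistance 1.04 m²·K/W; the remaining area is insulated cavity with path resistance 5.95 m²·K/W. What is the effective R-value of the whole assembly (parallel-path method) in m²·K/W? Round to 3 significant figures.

4.23 m²·K/W

U_eff = 0.914/5.95 + 0.086/1.04 = 0.1536 + 0.08269 = 0.2363
R_eff = 1/U_eff = 4.232 m²·K/W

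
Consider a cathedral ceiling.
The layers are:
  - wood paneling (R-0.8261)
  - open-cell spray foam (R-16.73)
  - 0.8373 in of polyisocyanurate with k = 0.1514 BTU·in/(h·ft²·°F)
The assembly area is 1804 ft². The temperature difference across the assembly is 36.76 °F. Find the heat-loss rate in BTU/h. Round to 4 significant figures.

0.8373/0.1514 = 5.5304
R_total = 0.8261 + 16.73 + 5.5304 = 23.086 ft²·°F·h/BTU
Q = A·ΔT/R = 1804 × 36.76 / 23.086 = 2872.5 BTU/h

2872 BTU/h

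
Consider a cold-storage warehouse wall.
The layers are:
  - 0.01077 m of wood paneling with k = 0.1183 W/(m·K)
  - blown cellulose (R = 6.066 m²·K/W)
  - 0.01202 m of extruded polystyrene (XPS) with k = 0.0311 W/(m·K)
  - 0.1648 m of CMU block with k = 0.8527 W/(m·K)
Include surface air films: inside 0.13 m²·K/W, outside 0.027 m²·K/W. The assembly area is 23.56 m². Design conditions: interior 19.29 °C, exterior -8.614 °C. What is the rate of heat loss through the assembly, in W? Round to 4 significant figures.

0.01077/0.1183 = 0.09104
0.01202/0.0311 = 0.3865
0.1648/0.8527 = 0.19327
R_total = 0.13 + 0.09104 + 6.066 + 0.3865 + 0.19327 + 0.027 = 6.8938 m²·K/W
Q = A·ΔT/R = 23.56 × (19.29 − (-8.614)) / 6.8938 = 95.364 W

95.36 W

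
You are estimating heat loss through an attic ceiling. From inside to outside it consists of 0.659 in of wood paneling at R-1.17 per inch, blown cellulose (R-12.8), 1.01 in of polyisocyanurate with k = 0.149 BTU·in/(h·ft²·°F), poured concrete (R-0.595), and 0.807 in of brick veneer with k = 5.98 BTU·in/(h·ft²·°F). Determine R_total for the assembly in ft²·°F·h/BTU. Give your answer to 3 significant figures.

0.659 × 1.17 = 0.771
1.01/0.149 = 6.779
0.807/5.98 = 0.1349
R_total = 0.771 + 12.8 + 6.779 + 0.595 + 0.1349 = 21.08 ft²·°F·h/BTU

21.1 ft²·°F·h/BTU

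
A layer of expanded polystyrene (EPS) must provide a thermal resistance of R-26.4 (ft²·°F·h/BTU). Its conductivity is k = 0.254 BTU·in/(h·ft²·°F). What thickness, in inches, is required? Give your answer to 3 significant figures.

L = R × k = 26.4 × 0.254 = 6.706 in

6.71 in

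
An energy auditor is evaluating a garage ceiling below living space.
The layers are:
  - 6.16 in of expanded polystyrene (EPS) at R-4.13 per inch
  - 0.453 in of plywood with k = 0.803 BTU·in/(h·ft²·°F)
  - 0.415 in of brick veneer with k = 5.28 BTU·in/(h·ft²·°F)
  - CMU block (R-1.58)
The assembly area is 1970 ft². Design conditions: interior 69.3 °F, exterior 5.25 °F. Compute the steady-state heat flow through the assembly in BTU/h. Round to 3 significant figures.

4560 BTU/h

6.16 × 4.13 = 25.44
0.453/0.803 = 0.5641
0.415/5.28 = 0.0786
R_total = 25.44 + 0.5641 + 0.0786 + 1.58 = 27.66 ft²·°F·h/BTU
Q = A·ΔT/R = 1970 × (69.3 − 5.25) / 27.66 = 4561 BTU/h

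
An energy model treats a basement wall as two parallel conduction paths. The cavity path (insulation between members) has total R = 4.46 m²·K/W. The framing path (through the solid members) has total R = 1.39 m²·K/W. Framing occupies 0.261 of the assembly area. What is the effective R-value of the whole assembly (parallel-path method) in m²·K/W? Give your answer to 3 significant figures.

2.83 m²·K/W

U_eff = 0.739/4.46 + 0.261/1.39 = 0.1657 + 0.1878 = 0.3535
R_eff = 1/U_eff = 2.829 m²·K/W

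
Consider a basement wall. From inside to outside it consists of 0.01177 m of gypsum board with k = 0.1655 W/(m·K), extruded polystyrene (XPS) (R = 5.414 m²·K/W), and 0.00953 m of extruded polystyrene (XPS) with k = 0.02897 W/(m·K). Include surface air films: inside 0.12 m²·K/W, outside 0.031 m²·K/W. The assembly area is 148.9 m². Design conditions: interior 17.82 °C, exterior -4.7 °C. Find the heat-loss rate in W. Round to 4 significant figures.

0.01177/0.1655 = 0.071118
0.00953/0.02897 = 0.32896
R_total = 0.12 + 0.071118 + 5.414 + 0.32896 + 0.031 = 5.9651 m²·K/W
Q = A·ΔT/R = 148.9 × (17.82 − (-4.7)) / 5.9651 = 562.14 W

562.1 W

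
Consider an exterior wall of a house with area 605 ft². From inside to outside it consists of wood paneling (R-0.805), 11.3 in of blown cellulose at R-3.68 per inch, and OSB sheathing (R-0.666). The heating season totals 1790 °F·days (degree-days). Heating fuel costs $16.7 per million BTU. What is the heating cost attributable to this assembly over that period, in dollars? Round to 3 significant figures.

10.1 dollars

11.3 × 3.68 = 41.58
R_total = 0.805 + 41.58 + 0.666 = 43.06 ft²·°F·h/BTU
E = A × HDD × 24 / R = 605 × 1790 × 24 / 43.06 = 603700 BTU
Cost = 603700/10⁶ × 16.7 = $10.08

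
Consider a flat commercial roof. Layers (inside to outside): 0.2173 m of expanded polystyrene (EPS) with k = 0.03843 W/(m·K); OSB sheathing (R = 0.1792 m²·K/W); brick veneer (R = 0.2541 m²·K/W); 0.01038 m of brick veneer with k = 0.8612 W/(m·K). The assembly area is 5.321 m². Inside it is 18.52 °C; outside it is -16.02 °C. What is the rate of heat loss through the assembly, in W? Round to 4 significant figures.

30.13 W

0.2173/0.03843 = 5.6544
0.01038/0.8612 = 0.012053
R_total = 5.6544 + 0.1792 + 0.2541 + 0.012053 = 6.0998 m²·K/W
Q = A·ΔT/R = 5.321 × (18.52 − (-16.02)) / 6.0998 = 30.13 W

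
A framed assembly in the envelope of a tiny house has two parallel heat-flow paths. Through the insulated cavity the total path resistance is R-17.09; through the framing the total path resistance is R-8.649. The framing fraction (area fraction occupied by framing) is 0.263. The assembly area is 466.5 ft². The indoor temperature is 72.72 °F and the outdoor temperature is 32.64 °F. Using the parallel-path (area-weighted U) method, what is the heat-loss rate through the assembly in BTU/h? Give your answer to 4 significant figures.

U_eff = 0.737/17.09 + 0.263/8.649 = 0.043125 + 0.030408 = 0.073533
R_eff = 1/U_eff = 13.599 ft²·°F·h/BTU
Q = 466.5 × (72.72 − 32.64) / 13.599 = 1374.9 BTU/h

1375 BTU/h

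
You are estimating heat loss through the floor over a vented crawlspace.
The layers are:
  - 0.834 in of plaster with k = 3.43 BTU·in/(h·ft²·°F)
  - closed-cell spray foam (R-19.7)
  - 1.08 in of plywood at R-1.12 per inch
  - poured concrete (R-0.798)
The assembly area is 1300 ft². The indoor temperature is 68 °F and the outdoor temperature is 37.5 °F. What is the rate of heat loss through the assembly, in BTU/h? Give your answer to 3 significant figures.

1810 BTU/h

0.834/3.43 = 0.2431
1.08 × 1.12 = 1.21
R_total = 0.2431 + 19.7 + 1.21 + 0.798 = 21.95 ft²·°F·h/BTU
Q = A·ΔT/R = 1300 × (68 − 37.5) / 21.95 = 1806 BTU/h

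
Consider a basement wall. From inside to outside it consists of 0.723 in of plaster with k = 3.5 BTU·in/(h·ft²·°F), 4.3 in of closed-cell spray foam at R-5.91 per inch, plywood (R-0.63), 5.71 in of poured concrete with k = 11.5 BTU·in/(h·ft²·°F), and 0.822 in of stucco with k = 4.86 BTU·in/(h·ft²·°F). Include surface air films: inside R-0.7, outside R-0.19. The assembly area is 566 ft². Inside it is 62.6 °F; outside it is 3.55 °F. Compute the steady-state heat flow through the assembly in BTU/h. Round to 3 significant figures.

1200 BTU/h

0.723/3.5 = 0.2066
4.3 × 5.91 = 25.41
5.71/11.5 = 0.4965
0.822/4.86 = 0.1691
R_total = 0.7 + 0.2066 + 25.41 + 0.63 + 0.4965 + 0.1691 + 0.19 = 27.81 ft²·°F·h/BTU
Q = A·ΔT/R = 566 × (62.6 − 3.55) / 27.81 = 1202 BTU/h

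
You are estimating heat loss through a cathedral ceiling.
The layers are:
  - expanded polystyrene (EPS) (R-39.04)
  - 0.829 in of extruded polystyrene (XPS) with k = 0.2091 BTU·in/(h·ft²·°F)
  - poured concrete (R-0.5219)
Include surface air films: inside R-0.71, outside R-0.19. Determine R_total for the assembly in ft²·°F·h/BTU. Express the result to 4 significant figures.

44.43 ft²·°F·h/BTU

0.829/0.2091 = 3.9646
R_total = 0.71 + 39.04 + 3.9646 + 0.5219 + 0.19 = 44.427 ft²·°F·h/BTU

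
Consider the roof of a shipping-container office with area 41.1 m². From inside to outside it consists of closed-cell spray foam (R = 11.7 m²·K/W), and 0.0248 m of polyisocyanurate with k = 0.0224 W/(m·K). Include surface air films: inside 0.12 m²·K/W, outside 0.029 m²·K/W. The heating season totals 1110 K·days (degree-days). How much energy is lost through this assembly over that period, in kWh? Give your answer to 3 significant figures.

0.0248/0.0224 = 1.107
R_total = 0.12 + 11.7 + 1.107 + 0.029 = 12.96 m²·K/W
E = A × HDD × 24 / R / 1000 = 41.1 × 1110 × 24 / 12.96 / 1000 = 84.51 kWh

84.5 kWh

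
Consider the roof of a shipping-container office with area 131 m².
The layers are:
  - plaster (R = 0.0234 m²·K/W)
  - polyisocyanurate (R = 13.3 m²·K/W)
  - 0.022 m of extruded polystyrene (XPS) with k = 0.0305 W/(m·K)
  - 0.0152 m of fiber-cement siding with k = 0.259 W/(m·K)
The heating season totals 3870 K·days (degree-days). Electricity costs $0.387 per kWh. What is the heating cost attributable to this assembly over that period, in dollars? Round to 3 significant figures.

0.022/0.0305 = 0.7213
0.0152/0.259 = 0.05869
R_total = 0.0234 + 13.3 + 0.7213 + 0.05869 = 14.1 m²·K/W
E = A × HDD × 24 / R / 1000 = 131 × 3870 × 24 / 14.1 / 1000 = 862.7 kWh
Cost = 862.7 × 0.387 = $333.9

334 dollars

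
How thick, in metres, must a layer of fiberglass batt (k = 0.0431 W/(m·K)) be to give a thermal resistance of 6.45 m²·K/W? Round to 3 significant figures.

L = R·k = 6.45 × 0.0431 = 0.278 m

0.278 m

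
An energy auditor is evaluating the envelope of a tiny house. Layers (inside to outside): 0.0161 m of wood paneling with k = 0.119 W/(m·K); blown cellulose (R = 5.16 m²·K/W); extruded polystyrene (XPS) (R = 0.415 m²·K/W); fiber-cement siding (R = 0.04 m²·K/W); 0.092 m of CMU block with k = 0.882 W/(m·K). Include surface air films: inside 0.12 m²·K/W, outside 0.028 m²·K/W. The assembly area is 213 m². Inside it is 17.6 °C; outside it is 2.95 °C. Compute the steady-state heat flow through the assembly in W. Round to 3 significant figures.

0.0161/0.119 = 0.1353
0.092/0.882 = 0.1043
R_total = 0.12 + 0.1353 + 5.16 + 0.415 + 0.04 + 0.1043 + 0.028 = 6.003 m²·K/W
Q = A·ΔT/R = 213 × (17.6 − 2.95) / 6.003 = 519.8 W

520 W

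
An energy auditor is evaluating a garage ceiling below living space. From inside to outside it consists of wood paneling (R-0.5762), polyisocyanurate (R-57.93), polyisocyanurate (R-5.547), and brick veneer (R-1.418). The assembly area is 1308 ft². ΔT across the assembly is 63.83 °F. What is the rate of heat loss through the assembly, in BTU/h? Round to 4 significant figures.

1275 BTU/h

R_total = 0.5762 + 57.93 + 5.547 + 1.418 = 65.471 ft²·°F·h/BTU
Q = A·ΔT/R = 1308 × 63.83 / 65.471 = 1275.2 BTU/h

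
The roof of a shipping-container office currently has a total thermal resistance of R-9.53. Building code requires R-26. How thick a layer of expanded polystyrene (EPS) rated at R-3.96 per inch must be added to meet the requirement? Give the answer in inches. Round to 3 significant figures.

4.16 in

ΔR = 26 − 9.53 = 16.47 ft²·°F·h/BTU
L = ΔR / (R/in) = 16.47/3.96 = 4.159 in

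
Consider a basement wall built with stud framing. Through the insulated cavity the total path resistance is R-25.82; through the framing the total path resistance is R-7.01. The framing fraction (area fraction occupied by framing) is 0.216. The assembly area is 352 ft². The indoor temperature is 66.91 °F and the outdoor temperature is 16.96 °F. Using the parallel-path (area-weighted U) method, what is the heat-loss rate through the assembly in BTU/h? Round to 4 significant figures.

1076 BTU/h

U_eff = 0.784/25.82 + 0.216/7.01 = 0.030364 + 0.030813 = 0.061177
R_eff = 1/U_eff = 16.346 ft²·°F·h/BTU
Q = 352 × (66.91 − 16.96) / 16.346 = 1075.6 BTU/h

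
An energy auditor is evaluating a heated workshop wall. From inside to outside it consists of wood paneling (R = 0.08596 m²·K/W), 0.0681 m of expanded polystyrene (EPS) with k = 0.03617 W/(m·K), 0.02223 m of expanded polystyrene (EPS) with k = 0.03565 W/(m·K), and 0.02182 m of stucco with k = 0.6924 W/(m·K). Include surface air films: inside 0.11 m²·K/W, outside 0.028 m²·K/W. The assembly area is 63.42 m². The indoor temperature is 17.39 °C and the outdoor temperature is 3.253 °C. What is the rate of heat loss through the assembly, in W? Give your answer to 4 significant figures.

0.0681/0.03617 = 1.8828
0.02223/0.03565 = 0.62356
0.02182/0.6924 = 0.031514
R_total = 0.11 + 0.08596 + 1.8828 + 0.62356 + 0.031514 + 0.028 = 2.7618 m²·K/W
Q = A·ΔT/R = 63.42 × (17.39 − 3.253) / 2.7618 = 324.63 W

324.6 W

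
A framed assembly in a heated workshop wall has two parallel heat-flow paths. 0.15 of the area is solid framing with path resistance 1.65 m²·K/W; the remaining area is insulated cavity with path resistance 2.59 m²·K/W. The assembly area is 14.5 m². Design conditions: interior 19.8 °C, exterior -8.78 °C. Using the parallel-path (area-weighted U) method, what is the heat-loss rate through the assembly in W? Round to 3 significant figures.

U_eff = 0.85/2.59 + 0.15/1.65 = 0.3282 + 0.09091 = 0.4191
R_eff = 1/U_eff = 2.386 m²·K/W
Q = 14.5 × (19.8 − (-8.78)) / 2.386 = 173.7 W

174 W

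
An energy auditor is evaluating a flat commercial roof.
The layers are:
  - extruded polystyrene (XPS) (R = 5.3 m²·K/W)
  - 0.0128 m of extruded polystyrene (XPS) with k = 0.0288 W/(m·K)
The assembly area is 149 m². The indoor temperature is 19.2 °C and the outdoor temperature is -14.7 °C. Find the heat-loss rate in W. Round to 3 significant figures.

0.0128/0.0288 = 0.4444
R_total = 5.3 + 0.4444 = 5.744 m²·K/W
Q = A·ΔT/R = 149 × (19.2 − (-14.7)) / 5.744 = 879.3 W

879 W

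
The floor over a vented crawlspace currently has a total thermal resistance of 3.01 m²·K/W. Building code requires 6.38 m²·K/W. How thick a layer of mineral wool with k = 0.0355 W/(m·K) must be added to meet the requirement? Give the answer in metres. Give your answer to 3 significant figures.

0.120 m

ΔR = 6.38 − 3.01 = 3.37 m²·K/W
L = ΔR × k = 3.37 × 0.0355 = 0.1196 m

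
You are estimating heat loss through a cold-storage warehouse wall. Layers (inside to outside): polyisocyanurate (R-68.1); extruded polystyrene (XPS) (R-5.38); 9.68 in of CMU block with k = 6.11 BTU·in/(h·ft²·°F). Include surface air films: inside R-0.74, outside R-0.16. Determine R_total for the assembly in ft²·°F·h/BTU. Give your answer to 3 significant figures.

76.0 ft²·°F·h/BTU

9.68/6.11 = 1.584
R_total = 0.74 + 68.1 + 5.38 + 1.584 + 0.16 = 75.96 ft²·°F·h/BTU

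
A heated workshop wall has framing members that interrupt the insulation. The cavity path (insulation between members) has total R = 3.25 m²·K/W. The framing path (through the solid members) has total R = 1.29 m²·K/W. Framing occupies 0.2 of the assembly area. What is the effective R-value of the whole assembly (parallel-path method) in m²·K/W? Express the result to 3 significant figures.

U_eff = 0.8/3.25 + 0.2/1.29 = 0.2462 + 0.155 = 0.4012
R_eff = 1/U_eff = 2.493 m²·K/W

2.49 m²·K/W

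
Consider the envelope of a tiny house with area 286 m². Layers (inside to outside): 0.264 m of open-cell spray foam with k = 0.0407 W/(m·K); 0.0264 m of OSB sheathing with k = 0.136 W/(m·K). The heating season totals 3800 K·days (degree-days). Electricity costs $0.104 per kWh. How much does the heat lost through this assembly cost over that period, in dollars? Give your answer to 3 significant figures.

0.264/0.0407 = 6.486
0.0264/0.136 = 0.1941
R_total = 6.486 + 0.1941 = 6.681 m²·K/W
E = A × HDD × 24 / R / 1000 = 286 × 3800 × 24 / 6.681 / 1000 = 3904 kWh
Cost = 3904 × 0.104 = $406

406 dollars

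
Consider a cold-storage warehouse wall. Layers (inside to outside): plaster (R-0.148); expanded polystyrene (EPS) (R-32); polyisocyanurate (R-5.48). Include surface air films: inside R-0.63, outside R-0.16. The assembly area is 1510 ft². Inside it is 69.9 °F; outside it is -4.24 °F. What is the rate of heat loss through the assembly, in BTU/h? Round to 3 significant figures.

2910 BTU/h

R_total = 0.63 + 0.148 + 32 + 5.48 + 0.16 = 38.42 ft²·°F·h/BTU
Q = A·ΔT/R = 1510 × (69.9 − (-4.24)) / 38.42 = 2914 BTU/h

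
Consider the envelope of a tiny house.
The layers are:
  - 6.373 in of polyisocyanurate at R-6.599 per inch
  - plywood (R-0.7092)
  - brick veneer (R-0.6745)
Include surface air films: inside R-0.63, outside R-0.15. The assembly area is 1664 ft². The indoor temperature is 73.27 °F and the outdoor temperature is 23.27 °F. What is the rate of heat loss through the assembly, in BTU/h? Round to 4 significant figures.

1882 BTU/h

6.373 × 6.599 = 42.055
R_total = 0.63 + 42.055 + 0.7092 + 0.6745 + 0.15 = 44.219 ft²·°F·h/BTU
Q = A·ΔT/R = 1664 × (73.27 − 23.27) / 44.219 = 1881.5 BTU/h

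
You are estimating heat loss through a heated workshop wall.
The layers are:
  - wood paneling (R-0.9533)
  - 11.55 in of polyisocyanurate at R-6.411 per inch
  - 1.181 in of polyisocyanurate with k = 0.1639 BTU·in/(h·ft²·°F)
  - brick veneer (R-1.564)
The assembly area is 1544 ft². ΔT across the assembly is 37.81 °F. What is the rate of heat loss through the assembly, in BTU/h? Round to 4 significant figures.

11.55 × 6.411 = 74.047
1.181/0.1639 = 7.2056
R_total = 0.9533 + 74.047 + 7.2056 + 1.564 = 83.77 ft²·°F·h/BTU
Q = A·ΔT/R = 1544 × 37.81 / 83.77 = 696.89 BTU/h

696.9 BTU/h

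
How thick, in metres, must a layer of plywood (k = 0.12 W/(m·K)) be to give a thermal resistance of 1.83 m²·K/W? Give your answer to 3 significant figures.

0.220 m

L = R·k = 1.83 × 0.12 = 0.2196 m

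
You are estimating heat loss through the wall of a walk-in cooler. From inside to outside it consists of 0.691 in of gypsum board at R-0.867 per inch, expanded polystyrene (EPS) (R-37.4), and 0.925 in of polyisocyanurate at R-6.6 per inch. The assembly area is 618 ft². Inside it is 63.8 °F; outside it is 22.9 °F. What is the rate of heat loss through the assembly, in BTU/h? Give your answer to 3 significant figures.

0.691 × 0.867 = 0.5991
0.925 × 6.6 = 6.105
R_total = 0.5991 + 37.4 + 6.105 = 44.1 ft²·°F·h/BTU
Q = A·ΔT/R = 618 × (63.8 − 22.9) / 44.1 = 573.1 BTU/h

573 BTU/h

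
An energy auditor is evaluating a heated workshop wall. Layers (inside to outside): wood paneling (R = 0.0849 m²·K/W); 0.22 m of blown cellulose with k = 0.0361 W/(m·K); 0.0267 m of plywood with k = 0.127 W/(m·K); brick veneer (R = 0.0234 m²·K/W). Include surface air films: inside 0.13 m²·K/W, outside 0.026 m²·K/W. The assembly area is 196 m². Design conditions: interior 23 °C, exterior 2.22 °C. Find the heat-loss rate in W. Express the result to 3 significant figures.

0.22/0.0361 = 6.094
0.0267/0.127 = 0.2102
R_total = 0.13 + 0.0849 + 6.094 + 0.2102 + 0.0234 + 0.026 = 6.569 m²·K/W
Q = A·ΔT/R = 196 × (23 − 2.22) / 6.569 = 620 W

620 W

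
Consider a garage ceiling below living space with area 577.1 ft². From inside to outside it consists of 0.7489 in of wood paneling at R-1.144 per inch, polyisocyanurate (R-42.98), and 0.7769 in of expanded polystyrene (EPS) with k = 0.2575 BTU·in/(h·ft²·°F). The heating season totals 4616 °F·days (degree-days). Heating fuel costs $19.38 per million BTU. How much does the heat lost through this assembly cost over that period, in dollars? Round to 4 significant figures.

0.7489 × 1.144 = 0.85674
0.7769/0.2575 = 3.0171
R_total = 0.85674 + 42.98 + 3.0171 = 46.854 ft²·°F·h/BTU
E = A × HDD × 24 / R = 577.1 × 4616 × 24 / 46.854 = 1364500 BTU
Cost = 1364500/10⁶ × 19.38 = $26.445

26.44 dollars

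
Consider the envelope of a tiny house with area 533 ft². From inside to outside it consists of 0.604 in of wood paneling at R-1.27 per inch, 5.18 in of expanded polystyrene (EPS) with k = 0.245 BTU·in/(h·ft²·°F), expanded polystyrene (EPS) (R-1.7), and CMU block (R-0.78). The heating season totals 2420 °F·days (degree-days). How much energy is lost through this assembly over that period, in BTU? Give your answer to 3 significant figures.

0.604 × 1.27 = 0.7671
5.18/0.245 = 21.14
R_total = 0.7671 + 21.14 + 1.7 + 0.78 = 24.39 ft²·°F·h/BTU
E = A × HDD × 24 / R = 533 × 2420 × 24 / 24.39 = 1269000 BTU

1270000 BTU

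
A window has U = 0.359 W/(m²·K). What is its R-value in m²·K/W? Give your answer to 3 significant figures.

2.79 m²·K/W

R = 1/U = 1/0.359 = 2.786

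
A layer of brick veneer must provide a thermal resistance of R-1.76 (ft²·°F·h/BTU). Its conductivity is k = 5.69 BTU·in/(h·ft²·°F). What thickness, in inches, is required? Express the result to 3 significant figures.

L = R × k = 1.76 × 5.69 = 10.01 in

10.0 in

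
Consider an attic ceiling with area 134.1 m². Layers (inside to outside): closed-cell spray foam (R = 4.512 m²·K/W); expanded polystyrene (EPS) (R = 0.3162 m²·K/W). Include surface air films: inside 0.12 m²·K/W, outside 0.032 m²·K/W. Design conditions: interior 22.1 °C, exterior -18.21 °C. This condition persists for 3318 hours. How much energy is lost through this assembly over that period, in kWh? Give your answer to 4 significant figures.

R_total = 0.12 + 4.512 + 0.3162 + 0.032 = 4.9802 m²·K/W
Q = 134.1 × (22.1 − (-18.21)) / 4.9802 = 1085.4 W
E = 1085.4 W × 3318 h / 1000 = 3601.4 kWh

3601 kWh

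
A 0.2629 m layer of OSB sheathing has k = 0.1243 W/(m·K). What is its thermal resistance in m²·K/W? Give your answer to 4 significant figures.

2.115 m²·K/W

R = L/k = 0.2629/0.1243 = 2.115 m²·K/W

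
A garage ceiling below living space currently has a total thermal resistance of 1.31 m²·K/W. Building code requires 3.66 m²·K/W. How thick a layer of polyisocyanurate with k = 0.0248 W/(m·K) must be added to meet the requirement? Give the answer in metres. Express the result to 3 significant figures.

ΔR = 3.66 − 1.31 = 2.35 m²·K/W
L = ΔR × k = 2.35 × 0.0248 = 0.05828 m

0.0583 m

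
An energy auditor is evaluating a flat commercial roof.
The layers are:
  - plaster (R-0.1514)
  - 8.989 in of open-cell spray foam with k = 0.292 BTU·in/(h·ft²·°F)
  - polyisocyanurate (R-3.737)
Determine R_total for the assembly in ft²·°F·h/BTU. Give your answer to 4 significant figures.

8.989/0.292 = 30.784
R_total = 0.1514 + 30.784 + 3.737 = 34.673 ft²·°F·h/BTU

34.67 ft²·°F·h/BTU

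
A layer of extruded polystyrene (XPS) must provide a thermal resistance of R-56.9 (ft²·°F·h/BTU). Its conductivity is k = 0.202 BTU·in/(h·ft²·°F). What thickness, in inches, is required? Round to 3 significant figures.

11.5 in

L = R × k = 56.9 × 0.202 = 11.49 in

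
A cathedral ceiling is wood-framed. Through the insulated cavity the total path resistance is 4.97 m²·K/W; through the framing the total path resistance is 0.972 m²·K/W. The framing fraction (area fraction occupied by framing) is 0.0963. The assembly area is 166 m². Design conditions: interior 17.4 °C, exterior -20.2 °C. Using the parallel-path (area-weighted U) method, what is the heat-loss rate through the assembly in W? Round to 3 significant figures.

U_eff = 0.9037/4.97 + 0.0963/0.972 = 0.1818 + 0.09907 = 0.2809
R_eff = 1/U_eff = 3.56 m²·K/W
Q = 166 × (17.4 − (-20.2)) / 3.56 = 1753 W

1750 W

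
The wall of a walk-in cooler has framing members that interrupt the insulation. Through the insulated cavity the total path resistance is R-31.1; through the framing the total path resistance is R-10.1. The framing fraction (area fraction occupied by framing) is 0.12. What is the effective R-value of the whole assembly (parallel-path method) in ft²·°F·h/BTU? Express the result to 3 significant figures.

U_eff = 0.88/31.1 + 0.12/10.1 = 0.0283 + 0.01188 = 0.04018
R_eff = 1/U_eff = 24.89 ft²·°F·h/BTU

24.9 ft²·°F·h/BTU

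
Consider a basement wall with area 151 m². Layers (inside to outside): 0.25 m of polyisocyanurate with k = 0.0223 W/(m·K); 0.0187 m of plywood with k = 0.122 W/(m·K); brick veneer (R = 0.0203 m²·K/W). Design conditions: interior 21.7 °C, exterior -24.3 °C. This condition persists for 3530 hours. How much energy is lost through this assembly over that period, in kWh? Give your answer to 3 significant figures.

0.25/0.0223 = 11.21
0.0187/0.122 = 0.1533
R_total = 11.21 + 0.1533 + 0.0203 = 11.38 m²·K/W
Q = 151 × (21.7 − (-24.3)) / 11.38 = 610.1 W
E = 610.1 W × 3530 h / 1000 = 2154 kWh

2150 kWh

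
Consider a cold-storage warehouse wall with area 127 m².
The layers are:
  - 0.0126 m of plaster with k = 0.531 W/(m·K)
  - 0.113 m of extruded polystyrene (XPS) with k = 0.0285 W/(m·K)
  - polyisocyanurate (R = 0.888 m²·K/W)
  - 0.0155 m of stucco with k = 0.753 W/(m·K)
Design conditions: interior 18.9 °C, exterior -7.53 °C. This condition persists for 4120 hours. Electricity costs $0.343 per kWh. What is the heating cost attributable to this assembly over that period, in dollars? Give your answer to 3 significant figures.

0.0126/0.531 = 0.02373
0.113/0.0285 = 3.965
0.0155/0.753 = 0.02058
R_total = 0.02373 + 3.965 + 0.888 + 0.02058 = 4.897 m²·K/W
Q = 127 × (18.9 − (-7.53)) / 4.897 = 685.4 W
E = 685.4 W × 4120 h / 1000 = 2824 kWh
Cost = 2824 × 0.343 = $968.6

969 dollars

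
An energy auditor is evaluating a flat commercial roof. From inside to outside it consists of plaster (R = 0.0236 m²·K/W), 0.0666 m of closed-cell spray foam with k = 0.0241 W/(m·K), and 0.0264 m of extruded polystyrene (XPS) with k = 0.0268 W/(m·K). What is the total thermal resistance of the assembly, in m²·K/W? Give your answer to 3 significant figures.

0.0666/0.0241 = 2.763
0.0264/0.0268 = 0.9851
R_total = 0.0236 + 2.763 + 0.9851 = 3.772 m²·K/W

3.77 m²·K/W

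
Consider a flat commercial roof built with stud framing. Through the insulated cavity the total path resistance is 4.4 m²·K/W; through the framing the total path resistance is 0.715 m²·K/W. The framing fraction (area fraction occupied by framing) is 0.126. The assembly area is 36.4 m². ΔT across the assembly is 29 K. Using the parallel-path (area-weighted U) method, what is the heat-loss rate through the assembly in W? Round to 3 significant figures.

396 W

U_eff = 0.874/4.4 + 0.126/0.715 = 0.1986 + 0.1762 = 0.3749
R_eff = 1/U_eff = 2.668 m²·K/W
Q = 36.4 × 29 / 2.668 = 395.7 W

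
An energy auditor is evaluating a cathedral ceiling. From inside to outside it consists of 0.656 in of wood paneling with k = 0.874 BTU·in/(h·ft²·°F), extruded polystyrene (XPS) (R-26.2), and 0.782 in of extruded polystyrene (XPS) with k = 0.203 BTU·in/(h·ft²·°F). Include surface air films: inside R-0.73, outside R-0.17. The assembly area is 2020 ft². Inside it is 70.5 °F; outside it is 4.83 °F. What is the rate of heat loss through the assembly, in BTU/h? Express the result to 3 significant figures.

0.656/0.874 = 0.7506
0.782/0.203 = 3.852
R_total = 0.73 + 0.7506 + 26.2 + 3.852 + 0.17 = 31.7 ft²·°F·h/BTU
Q = A·ΔT/R = 2020 × (70.5 − 4.83) / 31.7 = 4184 BTU/h

4180 BTU/h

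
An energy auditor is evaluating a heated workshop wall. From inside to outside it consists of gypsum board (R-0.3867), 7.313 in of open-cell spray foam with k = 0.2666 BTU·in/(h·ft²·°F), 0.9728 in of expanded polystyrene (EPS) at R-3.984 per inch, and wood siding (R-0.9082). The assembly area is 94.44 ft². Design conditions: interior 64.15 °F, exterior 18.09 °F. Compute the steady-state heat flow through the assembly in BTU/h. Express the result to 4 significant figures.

133.4 BTU/h

7.313/0.2666 = 27.431
0.9728 × 3.984 = 3.8756
R_total = 0.3867 + 27.431 + 3.8756 + 0.9082 = 32.601 ft²·°F·h/BTU
Q = A·ΔT/R = 94.44 × (64.15 − 18.09) / 32.601 = 133.43 BTU/h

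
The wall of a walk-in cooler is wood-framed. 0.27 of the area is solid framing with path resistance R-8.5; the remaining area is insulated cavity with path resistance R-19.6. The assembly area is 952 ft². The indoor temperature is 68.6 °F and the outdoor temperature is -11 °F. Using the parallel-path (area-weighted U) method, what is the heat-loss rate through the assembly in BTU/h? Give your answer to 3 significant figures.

U_eff = 0.73/19.6 + 0.27/8.5 = 0.03724 + 0.03176 = 0.06901
R_eff = 1/U_eff = 14.49 ft²·°F·h/BTU
Q = 952 × (68.6 − (-11)) / 14.49 = 5229 BTU/h

5230 BTU/h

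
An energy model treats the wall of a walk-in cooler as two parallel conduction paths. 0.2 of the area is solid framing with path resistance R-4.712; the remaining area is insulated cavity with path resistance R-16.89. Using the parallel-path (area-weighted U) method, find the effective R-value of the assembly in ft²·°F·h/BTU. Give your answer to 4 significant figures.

11.13 ft²·°F·h/BTU

U_eff = 0.8/16.89 + 0.2/4.712 = 0.047365 + 0.042445 = 0.08981
R_eff = 1/U_eff = 11.135 ft²·°F·h/BTU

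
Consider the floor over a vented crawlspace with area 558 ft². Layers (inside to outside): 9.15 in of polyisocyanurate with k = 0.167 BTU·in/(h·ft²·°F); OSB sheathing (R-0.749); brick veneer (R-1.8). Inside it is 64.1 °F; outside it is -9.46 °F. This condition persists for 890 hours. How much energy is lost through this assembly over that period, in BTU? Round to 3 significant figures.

637000 BTU

9.15/0.167 = 54.79
R_total = 54.79 + 0.749 + 1.8 = 57.34 ft²·°F·h/BTU
Q = 558 × (64.1 − (-9.46)) / 57.34 = 715.9 BTU/h
E = 715.9 × 890 = 637100 BTU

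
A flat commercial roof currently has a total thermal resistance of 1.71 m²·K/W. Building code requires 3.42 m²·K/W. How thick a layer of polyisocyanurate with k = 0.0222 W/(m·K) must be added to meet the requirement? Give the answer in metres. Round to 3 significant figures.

ΔR = 3.42 − 1.71 = 1.71 m²·K/W
L = ΔR × k = 1.71 × 0.0222 = 0.03796 m

0.0380 m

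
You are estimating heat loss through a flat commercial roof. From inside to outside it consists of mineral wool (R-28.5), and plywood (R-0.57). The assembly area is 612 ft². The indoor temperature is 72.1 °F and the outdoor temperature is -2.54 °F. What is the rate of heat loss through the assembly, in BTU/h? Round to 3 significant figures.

1570 BTU/h

R_total = 28.5 + 0.57 = 29.07 ft²·°F·h/BTU
Q = A·ΔT/R = 612 × (72.1 − (-2.54)) / 29.07 = 1571 BTU/h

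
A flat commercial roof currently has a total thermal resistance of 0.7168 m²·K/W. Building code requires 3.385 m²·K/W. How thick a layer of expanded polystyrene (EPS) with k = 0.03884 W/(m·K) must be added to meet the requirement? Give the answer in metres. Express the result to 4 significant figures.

ΔR = 3.385 − 0.7168 = 2.6682 m²·K/W
L = ΔR × k = 2.6682 × 0.03884 = 0.10363 m

0.1036 m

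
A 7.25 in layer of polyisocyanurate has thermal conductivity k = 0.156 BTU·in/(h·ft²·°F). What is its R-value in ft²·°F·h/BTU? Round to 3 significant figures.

R = L/k = 7.25/0.156 = 46.47 ft²·°F·h/BTU

46.5 ft²·°F·h/BTU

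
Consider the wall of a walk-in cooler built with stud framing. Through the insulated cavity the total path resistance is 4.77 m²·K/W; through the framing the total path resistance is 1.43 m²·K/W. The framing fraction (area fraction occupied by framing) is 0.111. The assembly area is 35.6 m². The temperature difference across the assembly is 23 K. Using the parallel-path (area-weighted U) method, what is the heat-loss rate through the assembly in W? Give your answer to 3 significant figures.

216 W

U_eff = 0.889/4.77 + 0.111/1.43 = 0.1864 + 0.07762 = 0.264
R_eff = 1/U_eff = 3.788 m²·K/W
Q = 35.6 × 23 / 3.788 = 216.2 W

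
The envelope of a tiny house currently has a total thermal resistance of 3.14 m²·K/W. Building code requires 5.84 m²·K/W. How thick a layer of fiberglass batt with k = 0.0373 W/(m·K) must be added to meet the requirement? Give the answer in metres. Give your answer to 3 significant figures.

0.101 m

ΔR = 5.84 − 3.14 = 2.7 m²·K/W
L = ΔR × k = 2.7 × 0.0373 = 0.1007 m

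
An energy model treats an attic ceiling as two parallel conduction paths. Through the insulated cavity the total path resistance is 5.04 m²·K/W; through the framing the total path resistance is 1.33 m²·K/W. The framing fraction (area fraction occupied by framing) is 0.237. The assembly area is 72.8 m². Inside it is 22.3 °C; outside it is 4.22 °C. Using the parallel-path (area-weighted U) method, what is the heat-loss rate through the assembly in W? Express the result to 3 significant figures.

U_eff = 0.763/5.04 + 0.237/1.33 = 0.1514 + 0.1782 = 0.3296
R_eff = 1/U_eff = 3.034 m²·K/W
Q = 72.8 × (22.3 − 4.22) / 3.034 = 433.8 W

434 W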